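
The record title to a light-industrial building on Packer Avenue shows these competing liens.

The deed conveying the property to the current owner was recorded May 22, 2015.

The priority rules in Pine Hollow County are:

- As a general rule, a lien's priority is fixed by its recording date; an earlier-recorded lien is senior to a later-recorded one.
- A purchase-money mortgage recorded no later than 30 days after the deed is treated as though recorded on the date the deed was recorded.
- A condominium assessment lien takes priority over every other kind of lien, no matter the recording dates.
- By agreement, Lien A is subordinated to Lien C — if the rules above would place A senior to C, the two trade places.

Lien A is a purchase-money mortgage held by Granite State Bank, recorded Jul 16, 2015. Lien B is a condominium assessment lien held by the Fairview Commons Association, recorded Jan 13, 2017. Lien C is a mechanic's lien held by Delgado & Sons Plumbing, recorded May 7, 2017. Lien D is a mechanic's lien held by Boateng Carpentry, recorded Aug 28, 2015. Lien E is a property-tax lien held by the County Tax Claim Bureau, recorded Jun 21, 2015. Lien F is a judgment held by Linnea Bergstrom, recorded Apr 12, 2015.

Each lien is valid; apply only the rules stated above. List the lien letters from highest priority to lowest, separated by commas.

B, F, E, C, D, A

Effective dates after the stated exceptions: A missed the 30-day window (55 days after the deed), so its recording date stands.
B is a condominium assessment lien and takes priority over every other lien.
Remaining liens by effective date: F (Apr 12, 2015), E (Jun 21, 2015), A (Jul 16, 2015), D (Aug 28, 2015), C (May 7, 2017).
A is senior to C before the subordination, so the two trade places.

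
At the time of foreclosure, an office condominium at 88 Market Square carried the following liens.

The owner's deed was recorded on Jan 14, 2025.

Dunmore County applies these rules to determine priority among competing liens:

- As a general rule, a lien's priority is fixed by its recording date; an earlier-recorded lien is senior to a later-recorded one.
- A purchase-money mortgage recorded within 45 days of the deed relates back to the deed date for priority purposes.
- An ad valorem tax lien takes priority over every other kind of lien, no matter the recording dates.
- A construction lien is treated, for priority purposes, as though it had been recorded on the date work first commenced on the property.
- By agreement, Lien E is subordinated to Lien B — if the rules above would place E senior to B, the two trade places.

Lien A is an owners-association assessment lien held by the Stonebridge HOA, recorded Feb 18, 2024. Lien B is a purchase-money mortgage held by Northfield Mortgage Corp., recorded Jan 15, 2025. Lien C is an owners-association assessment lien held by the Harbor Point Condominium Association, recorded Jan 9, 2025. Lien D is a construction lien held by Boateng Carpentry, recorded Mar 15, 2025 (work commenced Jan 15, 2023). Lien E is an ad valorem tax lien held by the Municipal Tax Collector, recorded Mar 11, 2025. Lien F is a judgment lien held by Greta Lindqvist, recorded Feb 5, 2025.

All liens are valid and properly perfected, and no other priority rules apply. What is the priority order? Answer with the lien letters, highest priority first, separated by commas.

B, D, A, C, E, F

Adjusting effective dates: B relates back to the deed date Jan 14, 2025; D is treated as recorded Jan 15, 2023, the work-commencement date.
E is an ad valorem tax lien and takes priority over every other lien.
Ordering the rest by effective date: D (Jan 15, 2023), A (Feb 18, 2024), C (Jan 9, 2025), B (Jan 14, 2025), F (Feb 5, 2025).
E is senior to B before the subordination, so the two trade places.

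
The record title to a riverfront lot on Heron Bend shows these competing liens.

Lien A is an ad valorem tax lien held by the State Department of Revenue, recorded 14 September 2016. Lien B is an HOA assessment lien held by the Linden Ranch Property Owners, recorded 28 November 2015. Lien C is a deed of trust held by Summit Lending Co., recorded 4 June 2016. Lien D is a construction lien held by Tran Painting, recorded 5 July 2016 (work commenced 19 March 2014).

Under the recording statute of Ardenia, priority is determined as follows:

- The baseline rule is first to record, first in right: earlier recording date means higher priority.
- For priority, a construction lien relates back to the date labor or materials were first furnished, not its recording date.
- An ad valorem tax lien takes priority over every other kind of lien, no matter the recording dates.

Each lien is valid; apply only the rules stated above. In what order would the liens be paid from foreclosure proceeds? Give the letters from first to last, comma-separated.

A, D, B, C

Adjusting effective dates: D's effective date is 19 March 2014, when work began.
A is an ad valorem tax lien, so it outranks all other liens regardless of date.
Among the remaining liens, by effective date: D (19 March 2014), B (28 November 2015), C (4 June 2016).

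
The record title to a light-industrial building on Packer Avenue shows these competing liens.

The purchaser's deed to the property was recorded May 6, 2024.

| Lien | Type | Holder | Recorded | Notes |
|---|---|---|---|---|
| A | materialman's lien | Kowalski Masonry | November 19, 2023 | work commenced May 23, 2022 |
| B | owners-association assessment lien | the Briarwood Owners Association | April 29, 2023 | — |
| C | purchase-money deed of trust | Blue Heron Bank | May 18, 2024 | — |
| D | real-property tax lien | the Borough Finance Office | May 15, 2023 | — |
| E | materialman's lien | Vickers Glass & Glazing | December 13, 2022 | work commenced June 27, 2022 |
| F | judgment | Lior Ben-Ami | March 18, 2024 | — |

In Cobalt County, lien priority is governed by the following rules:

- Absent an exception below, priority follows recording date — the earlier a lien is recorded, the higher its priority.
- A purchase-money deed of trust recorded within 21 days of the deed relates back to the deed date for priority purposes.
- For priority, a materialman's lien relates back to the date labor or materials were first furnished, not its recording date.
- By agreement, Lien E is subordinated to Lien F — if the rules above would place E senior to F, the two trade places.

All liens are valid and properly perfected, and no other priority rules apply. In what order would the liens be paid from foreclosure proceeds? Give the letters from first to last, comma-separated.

A, F, B, D, E, C

Adjusting effective dates: A's effective date is May 23, 2022, when work began; C's effective date is the deed date, May 6, 2024; E relates back to June 27, 2022 (work commenced).
Sorted by effective date: A (May 23, 2022), E (June 27, 2022), B (April 29, 2023), D (May 15, 2023), F (March 18, 2024), C (May 6, 2024).
The subordination applies — E was senior to F — so E and F swap.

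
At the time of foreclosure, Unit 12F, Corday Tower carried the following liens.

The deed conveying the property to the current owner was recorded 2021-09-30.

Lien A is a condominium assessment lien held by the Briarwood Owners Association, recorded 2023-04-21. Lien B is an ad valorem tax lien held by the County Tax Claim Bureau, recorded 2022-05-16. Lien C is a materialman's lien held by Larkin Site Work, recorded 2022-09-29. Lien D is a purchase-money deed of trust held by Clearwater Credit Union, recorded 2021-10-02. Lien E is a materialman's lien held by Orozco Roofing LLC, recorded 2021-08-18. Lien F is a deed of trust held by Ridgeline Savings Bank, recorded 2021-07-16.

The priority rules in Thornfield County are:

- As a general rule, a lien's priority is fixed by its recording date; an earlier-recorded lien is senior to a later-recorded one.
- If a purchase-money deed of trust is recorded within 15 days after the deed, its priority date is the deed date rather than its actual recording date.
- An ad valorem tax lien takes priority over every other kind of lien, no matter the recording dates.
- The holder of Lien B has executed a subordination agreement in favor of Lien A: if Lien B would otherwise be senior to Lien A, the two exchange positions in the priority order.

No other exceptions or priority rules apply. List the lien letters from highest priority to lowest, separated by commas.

Adjusting effective dates: D's effective date is the deed date, 2021-09-30.
B is an ad valorem tax lien and takes priority over every other lien.
Remaining liens by effective date: F (2021-07-16), E (2021-08-18), D (2021-09-30), C (2022-09-29), A (2023-04-21).
B would otherwise be senior to A, so under the subordination agreement B and A exchange positions.

A, F, E, D, C, B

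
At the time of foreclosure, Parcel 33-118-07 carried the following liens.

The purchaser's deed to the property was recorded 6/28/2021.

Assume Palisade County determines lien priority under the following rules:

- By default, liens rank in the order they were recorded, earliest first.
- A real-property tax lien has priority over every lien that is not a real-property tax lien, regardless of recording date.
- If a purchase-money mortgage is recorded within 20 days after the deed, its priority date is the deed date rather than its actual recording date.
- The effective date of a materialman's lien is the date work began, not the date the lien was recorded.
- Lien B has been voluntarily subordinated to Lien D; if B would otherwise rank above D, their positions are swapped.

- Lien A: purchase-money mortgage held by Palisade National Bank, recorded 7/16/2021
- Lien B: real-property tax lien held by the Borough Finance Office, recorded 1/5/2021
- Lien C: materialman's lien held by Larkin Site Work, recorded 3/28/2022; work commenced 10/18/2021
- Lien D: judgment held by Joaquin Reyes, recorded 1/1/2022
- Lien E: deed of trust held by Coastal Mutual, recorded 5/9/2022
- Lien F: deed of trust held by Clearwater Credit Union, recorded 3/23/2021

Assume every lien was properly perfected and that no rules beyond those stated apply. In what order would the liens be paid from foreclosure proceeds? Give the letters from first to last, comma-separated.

Adjusting effective dates: A relates back to the deed date 6/28/2021; C is treated as recorded 10/18/2021, the work-commencement date.
B, as a real-property tax lien, has superpriority and ranks first.
Among the remaining liens, by effective date: F (3/23/2021), A (6/28/2021), C (10/18/2021), D (1/1/2022), E (5/9/2022).
The subordination applies — B was senior to D — so B and D swap.

D, F, A, C, B, E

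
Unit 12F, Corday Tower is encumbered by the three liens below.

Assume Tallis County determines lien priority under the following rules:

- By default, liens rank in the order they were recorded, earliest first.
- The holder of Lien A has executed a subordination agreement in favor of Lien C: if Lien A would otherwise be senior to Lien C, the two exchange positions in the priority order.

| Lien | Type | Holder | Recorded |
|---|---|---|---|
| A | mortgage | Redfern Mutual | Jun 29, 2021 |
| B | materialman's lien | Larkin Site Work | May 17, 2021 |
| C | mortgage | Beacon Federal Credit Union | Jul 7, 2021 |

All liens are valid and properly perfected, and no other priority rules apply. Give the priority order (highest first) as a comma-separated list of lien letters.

Ordering by effective date: B (May 17, 2021), A (Jun 29, 2021), C (Jul 7, 2021).
The subordination applies — A was senior to C — so A and C swap.

B, C, A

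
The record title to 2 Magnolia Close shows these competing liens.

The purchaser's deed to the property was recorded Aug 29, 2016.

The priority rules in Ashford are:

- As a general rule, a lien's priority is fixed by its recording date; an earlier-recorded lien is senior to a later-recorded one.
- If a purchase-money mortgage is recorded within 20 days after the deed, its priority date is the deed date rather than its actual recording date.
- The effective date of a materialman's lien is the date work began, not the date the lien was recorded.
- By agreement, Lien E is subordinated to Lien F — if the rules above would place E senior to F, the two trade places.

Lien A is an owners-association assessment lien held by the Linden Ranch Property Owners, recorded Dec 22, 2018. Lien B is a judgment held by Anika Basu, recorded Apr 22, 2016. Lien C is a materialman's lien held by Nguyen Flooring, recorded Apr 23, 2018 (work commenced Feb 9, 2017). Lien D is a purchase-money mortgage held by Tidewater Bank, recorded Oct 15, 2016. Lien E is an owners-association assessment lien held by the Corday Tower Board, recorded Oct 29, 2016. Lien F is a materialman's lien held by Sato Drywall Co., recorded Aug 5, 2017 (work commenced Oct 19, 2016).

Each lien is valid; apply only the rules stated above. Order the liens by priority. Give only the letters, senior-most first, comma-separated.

Adjusting effective dates: C relates back to Feb 9, 2017 (work commenced); D missed the 20-day window (47 days after the deed), so its recording date stands; F relates back to Oct 19, 2016 (work commenced).
By effective date, earliest first: B (Apr 22, 2016), D (Oct 15, 2016), F (Oct 19, 2016), E (Oct 29, 2016), C (Feb 9, 2017), A (Dec 22, 2018).
Since E is not senior to F, the subordination leaves the order unchanged.

B, D, F, E, C, A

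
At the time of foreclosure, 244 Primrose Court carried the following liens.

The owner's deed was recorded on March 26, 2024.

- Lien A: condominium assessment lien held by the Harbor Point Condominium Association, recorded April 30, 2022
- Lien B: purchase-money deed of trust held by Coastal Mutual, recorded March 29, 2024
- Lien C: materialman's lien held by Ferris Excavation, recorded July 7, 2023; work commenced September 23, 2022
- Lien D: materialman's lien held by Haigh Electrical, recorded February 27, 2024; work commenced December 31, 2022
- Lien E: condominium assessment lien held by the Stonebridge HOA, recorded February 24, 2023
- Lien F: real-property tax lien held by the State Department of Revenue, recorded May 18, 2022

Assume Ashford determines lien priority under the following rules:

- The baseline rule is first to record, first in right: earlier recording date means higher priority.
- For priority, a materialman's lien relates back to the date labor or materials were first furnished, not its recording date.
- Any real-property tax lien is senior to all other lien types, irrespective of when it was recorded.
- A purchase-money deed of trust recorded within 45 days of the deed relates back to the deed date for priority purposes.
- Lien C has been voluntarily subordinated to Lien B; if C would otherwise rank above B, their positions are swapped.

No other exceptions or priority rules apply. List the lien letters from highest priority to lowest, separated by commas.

Effective dates: B was recorded within the 45-day window, so its effective date is the deed date March 26, 2024; C's effective date is September 23, 2022, when work began; D's effective date is December 31, 2022, when work began.
As a real-property tax lien, F is senior to every other lien.
The other liens, earliest effective date first: A (April 30, 2022), C (September 23, 2022), D (December 31, 2022), E (February 24, 2023), B (March 26, 2024).
C is senior to B before the subordination, so the two trade places.

F, A, B, D, E, C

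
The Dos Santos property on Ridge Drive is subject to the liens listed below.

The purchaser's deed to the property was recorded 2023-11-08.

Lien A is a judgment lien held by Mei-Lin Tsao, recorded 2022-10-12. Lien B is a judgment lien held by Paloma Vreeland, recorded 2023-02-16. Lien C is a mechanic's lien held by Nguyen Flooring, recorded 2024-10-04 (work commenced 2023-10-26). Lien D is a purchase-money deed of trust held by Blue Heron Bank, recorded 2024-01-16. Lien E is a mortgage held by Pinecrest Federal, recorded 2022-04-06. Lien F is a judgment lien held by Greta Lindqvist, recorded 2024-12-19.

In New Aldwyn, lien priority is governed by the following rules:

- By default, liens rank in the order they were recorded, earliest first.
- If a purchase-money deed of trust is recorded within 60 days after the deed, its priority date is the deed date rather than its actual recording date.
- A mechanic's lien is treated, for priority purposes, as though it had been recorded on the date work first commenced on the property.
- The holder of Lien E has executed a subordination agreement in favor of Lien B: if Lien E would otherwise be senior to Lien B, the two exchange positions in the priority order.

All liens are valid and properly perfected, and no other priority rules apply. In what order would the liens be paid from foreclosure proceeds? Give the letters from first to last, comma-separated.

B, A, E, C, D, F

First, effective dates: C's effective date is 2023-10-26, when work began; D was recorded 69 days after the deed, outside the 60-day window, so it keeps its recording date.
Ordering by effective date: E (2022-04-06), A (2022-10-12), B (2023-02-16), C (2023-10-26), D (2024-01-16), F (2024-12-19).
The subordination applies — E was senior to B — so E and B swap.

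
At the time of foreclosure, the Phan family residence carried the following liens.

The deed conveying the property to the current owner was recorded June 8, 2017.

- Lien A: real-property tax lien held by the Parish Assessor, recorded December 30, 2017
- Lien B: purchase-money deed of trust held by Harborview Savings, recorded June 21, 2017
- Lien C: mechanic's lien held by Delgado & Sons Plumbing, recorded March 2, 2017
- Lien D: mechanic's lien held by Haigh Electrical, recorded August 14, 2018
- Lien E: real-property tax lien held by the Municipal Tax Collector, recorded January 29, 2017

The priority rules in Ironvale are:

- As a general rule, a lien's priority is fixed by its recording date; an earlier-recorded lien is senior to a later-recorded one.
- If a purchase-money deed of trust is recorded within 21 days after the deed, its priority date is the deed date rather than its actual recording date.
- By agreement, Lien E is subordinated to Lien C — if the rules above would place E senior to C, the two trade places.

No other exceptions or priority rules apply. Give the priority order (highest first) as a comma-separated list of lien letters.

First, effective dates: B's effective date is the deed date, June 8, 2017.
Sorted by effective date: E (January 29, 2017), C (March 2, 2017), B (June 8, 2017), A (December 30, 2017), D (August 14, 2018).
E is senior to C before the subordination, so the two trade places.

C, E, B, A, D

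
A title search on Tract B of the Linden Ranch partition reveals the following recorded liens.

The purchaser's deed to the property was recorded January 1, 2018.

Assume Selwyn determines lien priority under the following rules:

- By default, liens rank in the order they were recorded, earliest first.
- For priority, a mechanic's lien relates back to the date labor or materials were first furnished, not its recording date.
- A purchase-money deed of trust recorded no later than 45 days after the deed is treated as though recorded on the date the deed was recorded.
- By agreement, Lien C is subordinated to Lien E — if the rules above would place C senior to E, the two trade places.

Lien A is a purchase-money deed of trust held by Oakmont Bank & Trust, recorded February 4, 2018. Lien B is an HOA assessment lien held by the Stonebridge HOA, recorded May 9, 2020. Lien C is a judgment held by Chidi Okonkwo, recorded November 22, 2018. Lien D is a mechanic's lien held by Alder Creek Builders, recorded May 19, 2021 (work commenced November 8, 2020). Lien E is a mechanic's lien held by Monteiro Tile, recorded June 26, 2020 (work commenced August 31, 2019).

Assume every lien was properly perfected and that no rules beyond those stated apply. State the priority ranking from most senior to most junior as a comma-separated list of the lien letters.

Effective dates after the stated exceptions: A's effective date is the deed date, January 1, 2018; D's effective date is November 8, 2020, when work began; E's effective date is August 31, 2019, when work began.
By effective date, earliest first: A (January 1, 2018), C (November 22, 2018), E (August 31, 2019), B (May 9, 2020), D (November 8, 2020).
C is senior to E before the subordination, so the two trade places.

A, E, C, B, D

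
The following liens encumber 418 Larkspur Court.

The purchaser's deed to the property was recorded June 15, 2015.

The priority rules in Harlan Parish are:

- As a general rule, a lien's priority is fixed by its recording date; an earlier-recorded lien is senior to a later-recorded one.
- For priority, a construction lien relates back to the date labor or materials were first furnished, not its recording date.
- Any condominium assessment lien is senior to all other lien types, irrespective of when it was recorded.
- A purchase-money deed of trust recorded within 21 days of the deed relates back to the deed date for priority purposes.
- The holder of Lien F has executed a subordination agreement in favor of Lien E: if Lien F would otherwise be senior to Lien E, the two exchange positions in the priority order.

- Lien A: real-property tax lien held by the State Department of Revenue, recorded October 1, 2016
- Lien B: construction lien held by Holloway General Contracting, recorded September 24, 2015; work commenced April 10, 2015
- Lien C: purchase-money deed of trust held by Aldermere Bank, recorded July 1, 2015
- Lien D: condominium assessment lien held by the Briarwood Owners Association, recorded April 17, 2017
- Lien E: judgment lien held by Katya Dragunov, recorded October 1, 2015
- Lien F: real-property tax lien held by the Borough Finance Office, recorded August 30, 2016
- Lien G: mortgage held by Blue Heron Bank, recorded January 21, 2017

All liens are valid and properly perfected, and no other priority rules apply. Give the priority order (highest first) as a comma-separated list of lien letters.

D, B, C, E, F, A, G

Effective dates after the stated exceptions: B relates back to April 10, 2015 (work commenced); C's effective date is the deed date, June 15, 2015.
As a condominium assessment lien, D is senior to every other lien.
The other liens, earliest effective date first: B (April 10, 2015), C (June 15, 2015), E (October 1, 2015), F (August 30, 2016), A (October 1, 2016), G (January 21, 2017).
F already ranks below E; the subordination has no effect.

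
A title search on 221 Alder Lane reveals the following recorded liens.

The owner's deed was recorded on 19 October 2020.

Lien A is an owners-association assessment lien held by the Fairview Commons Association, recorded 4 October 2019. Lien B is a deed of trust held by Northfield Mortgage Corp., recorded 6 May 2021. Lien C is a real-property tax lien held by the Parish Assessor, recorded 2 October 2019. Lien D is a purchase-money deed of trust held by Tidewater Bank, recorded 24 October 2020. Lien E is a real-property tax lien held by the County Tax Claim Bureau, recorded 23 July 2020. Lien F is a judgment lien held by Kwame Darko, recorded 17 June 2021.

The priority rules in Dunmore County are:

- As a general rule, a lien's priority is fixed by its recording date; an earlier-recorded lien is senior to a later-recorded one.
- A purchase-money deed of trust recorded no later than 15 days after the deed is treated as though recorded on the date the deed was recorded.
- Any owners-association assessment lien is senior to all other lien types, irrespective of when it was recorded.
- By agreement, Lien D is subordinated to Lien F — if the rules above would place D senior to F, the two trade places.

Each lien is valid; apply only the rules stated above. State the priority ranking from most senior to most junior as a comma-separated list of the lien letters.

A, C, E, F, B, D

Effective dates after the stated exceptions: D's effective date is the deed date, 19 October 2020.
A is an owners-association assessment lien, so it outranks all other liens regardless of date.
Remaining liens by effective date: C (2 October 2019), E (23 July 2020), D (19 October 2020), B (6 May 2021), F (17 June 2021).
Because D would otherwise rank above F, the subordination swaps them.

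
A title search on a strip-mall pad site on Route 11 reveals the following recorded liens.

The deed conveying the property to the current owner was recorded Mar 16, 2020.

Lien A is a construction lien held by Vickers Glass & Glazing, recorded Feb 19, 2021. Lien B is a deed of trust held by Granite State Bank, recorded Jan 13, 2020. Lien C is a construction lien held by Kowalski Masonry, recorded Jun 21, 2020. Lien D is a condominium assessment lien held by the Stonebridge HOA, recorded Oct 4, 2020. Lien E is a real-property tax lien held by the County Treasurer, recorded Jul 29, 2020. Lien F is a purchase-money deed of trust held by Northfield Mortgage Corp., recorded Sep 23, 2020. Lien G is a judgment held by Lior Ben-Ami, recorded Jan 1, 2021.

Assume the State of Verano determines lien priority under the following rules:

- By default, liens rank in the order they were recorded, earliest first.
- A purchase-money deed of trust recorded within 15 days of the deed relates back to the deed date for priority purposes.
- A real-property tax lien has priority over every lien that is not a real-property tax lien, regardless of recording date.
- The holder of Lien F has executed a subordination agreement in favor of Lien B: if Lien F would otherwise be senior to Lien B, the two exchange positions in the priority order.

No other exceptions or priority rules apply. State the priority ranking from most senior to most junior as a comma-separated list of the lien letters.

Adjusting effective dates: F was recorded 191 days after the deed — beyond 15 days — so no relation-back applies.
E is a real-property tax lien and takes priority over every other lien.
The other liens, earliest effective date first: B (Jan 13, 2020), C (Jun 21, 2020), F (Sep 23, 2020), D (Oct 4, 2020), G (Jan 1, 2021), A (Feb 19, 2021).
F is already junior to B, so the subordination agreement changes nothing.

E, B, C, F, D, G, A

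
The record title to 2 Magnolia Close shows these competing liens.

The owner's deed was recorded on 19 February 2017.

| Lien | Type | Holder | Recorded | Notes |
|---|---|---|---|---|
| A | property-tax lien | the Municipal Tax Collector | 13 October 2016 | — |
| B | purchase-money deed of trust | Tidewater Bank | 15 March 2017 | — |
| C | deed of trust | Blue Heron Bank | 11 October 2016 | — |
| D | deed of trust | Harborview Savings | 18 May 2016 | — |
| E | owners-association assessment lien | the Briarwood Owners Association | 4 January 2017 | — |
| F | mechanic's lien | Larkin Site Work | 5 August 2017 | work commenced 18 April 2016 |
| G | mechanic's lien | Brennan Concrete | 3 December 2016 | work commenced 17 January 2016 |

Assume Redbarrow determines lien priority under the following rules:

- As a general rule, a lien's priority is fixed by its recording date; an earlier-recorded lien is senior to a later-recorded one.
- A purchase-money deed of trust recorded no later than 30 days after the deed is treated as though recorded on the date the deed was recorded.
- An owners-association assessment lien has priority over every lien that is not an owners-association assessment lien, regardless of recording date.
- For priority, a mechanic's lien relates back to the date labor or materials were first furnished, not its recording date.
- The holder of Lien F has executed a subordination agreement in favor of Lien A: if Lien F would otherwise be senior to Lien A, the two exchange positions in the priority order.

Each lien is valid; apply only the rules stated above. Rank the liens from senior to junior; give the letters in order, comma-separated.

Effective dates: B was recorded within the 30-day window, so its effective date is the deed date 19 February 2017; F's effective date is 18 April 2016, when work began; G is treated as recorded 17 January 2016, the work-commencement date.
E is an owners-association assessment lien and takes priority over every other lien.
The other liens, earliest effective date first: G (17 January 2016), F (18 April 2016), D (18 May 2016), C (11 October 2016), A (13 October 2016), B (19 February 2017).
Because F would otherwise rank above A, the subordination swaps them.

E, G, A, D, C, F, B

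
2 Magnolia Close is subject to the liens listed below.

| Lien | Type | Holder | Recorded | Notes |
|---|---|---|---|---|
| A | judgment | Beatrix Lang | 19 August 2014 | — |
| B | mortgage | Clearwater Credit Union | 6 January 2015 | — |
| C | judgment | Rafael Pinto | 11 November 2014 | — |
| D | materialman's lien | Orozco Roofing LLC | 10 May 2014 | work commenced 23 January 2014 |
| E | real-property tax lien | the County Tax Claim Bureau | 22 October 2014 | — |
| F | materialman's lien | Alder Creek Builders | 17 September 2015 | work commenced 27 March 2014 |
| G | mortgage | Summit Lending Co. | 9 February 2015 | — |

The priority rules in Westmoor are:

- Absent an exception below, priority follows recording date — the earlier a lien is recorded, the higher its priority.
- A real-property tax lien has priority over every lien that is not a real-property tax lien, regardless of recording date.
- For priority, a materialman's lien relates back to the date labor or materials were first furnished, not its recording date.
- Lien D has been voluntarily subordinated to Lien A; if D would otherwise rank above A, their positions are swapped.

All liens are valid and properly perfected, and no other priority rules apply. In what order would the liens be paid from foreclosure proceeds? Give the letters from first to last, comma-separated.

Adjusting effective dates: D relates back to 23 January 2014 (work commenced); F is treated as recorded 27 March 2014, the work-commencement date.
E is a real-property tax lien and takes priority over every other lien.
Among the remaining liens, by effective date: D (23 January 2014), F (27 March 2014), A (19 August 2014), C (11 November 2014), B (6 January 2015), G (9 February 2015).
The subordination applies — D was senior to A — so D and A swap.

E, A, F, D, C, B, G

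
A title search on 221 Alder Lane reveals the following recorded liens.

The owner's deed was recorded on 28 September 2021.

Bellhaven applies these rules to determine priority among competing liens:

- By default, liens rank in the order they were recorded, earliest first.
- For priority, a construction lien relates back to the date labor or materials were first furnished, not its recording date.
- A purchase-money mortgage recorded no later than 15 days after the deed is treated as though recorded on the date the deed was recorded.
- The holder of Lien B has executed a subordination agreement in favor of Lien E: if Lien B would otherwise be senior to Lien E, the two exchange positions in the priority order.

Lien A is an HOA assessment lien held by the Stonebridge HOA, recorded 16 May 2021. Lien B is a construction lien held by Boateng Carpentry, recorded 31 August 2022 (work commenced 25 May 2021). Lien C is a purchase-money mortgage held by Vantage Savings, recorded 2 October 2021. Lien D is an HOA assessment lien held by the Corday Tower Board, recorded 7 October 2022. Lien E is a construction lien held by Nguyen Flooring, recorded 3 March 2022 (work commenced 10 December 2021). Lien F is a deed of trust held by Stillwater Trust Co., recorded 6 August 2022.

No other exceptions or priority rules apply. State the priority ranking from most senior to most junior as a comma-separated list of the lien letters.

A, E, C, B, F, D

First, effective dates: B relates back to 25 May 2021 (work commenced); C was recorded within the 15-day window, so its effective date is the deed date 28 September 2021; E is treated as recorded 10 December 2021, the work-commencement date.
Ordering by effective date: A (16 May 2021), B (25 May 2021), C (28 September 2021), E (10 December 2021), F (6 August 2022), D (7 October 2022).
B is senior to E before the subordination, so the two trade places.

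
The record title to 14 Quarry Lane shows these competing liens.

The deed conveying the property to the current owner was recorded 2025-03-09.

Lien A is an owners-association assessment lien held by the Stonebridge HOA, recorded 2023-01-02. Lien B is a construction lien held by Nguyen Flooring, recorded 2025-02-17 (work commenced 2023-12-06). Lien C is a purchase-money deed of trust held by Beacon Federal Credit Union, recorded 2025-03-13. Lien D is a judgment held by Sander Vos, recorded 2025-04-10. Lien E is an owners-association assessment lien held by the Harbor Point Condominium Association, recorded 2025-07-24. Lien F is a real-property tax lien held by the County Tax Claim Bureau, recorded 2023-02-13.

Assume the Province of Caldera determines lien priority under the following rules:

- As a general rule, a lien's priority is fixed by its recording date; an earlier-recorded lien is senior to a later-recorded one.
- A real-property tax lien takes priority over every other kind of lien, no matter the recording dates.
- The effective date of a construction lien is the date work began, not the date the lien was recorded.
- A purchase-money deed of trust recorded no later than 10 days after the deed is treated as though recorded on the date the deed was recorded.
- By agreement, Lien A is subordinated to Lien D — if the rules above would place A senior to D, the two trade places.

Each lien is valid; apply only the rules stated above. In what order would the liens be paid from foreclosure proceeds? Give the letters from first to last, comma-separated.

F, D, B, C, A, E

Effective dates after the stated exceptions: B is treated as recorded 2023-12-06, the work-commencement date; C's effective date is the deed date, 2025-03-09.
F is a real-property tax lien and takes priority over every other lien.
Remaining liens by effective date: A (2023-01-02), B (2023-12-06), C (2025-03-09), D (2025-04-10), E (2025-07-24).
The subordination applies — A was senior to D — so A and D swap.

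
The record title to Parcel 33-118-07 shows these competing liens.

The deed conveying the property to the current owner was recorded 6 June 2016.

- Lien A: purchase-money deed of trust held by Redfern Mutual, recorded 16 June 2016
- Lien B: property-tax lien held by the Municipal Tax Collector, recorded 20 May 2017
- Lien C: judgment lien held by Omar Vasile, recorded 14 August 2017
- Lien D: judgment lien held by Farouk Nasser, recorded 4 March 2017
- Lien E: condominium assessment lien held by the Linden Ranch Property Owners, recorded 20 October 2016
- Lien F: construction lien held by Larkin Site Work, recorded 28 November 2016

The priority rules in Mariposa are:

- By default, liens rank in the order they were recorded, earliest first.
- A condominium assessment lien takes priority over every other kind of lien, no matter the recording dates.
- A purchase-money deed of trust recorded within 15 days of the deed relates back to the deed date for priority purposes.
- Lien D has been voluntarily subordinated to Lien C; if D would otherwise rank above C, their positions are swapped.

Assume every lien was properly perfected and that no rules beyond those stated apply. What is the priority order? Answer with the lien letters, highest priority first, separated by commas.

First, effective dates: A's effective date is the deed date, 6 June 2016.
E is a condominium assessment lien and takes priority over every other lien.
The other liens, earliest effective date first: A (6 June 2016), F (28 November 2016), D (4 March 2017), B (20 May 2017), C (14 August 2017).
The subordination applies — D was senior to C — so D and C swap.

E, A, F, C, B, D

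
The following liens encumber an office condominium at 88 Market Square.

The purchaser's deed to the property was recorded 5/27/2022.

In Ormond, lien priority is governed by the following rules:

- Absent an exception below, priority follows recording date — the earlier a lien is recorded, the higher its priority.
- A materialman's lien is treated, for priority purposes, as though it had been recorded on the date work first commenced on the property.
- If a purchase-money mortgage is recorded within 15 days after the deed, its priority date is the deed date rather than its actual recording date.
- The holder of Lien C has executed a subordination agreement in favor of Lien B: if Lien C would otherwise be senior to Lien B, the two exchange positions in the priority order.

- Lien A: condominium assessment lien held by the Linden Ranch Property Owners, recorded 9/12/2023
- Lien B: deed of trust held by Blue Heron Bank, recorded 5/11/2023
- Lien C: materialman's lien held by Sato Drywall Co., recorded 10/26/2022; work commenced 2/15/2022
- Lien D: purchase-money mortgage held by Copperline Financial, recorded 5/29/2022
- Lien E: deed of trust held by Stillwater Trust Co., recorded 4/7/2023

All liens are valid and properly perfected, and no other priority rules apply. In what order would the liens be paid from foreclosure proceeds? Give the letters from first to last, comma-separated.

Effective dates: C relates back to 2/15/2022 (work commenced); D's effective date is the deed date, 5/27/2022.
By effective date: C (2/15/2022), D (5/27/2022), E (4/7/2023), B (5/11/2023), A (9/12/2023).
The subordination applies — C was senior to B — so C and B swap.

B, D, E, C, A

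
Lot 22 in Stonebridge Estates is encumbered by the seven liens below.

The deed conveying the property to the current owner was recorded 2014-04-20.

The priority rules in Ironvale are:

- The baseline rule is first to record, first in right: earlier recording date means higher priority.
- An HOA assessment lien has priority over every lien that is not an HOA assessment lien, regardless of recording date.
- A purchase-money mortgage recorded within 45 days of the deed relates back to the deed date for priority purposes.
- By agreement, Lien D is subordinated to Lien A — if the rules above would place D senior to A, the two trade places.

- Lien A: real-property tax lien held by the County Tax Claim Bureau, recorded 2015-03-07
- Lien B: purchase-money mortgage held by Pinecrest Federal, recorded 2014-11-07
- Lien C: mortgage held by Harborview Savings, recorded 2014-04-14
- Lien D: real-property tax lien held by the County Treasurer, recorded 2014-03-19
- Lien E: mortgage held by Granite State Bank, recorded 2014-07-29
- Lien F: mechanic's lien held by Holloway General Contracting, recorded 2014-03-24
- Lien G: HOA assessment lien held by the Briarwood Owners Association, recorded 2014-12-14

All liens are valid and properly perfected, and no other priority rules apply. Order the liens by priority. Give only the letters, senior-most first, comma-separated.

Effective dates after the stated exceptions: B was recorded 201 days after the deed, outside the 45-day window, so it keeps its recording date.
G is an HOA assessment lien and takes priority over every other lien.
Ordering the rest by effective date: D (2014-03-19), F (2014-03-24), C (2014-04-14), E (2014-07-29), B (2014-11-07), A (2015-03-07).
D is senior to A before the subordination, so the two trade places.

G, A, F, C, E, B, D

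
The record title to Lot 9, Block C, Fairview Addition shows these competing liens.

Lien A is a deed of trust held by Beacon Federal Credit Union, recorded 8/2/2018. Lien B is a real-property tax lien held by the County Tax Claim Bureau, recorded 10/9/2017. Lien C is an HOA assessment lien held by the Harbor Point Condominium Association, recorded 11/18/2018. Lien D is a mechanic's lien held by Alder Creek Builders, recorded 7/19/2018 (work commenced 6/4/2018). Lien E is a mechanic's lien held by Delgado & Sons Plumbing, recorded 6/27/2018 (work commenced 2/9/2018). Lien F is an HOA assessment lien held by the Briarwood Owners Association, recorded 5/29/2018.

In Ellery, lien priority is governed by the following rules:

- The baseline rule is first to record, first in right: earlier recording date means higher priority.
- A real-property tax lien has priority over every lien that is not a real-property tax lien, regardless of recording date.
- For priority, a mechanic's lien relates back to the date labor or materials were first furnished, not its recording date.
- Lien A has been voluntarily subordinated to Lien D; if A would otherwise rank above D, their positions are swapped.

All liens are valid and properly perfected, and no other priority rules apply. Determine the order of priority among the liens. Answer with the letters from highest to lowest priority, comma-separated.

Effective dates: D is treated as recorded 6/4/2018, the work-commencement date; E relates back to 2/9/2018 (work commenced).
As a real-property tax lien, B is senior to every other lien.
Ordering the rest by effective date: E (2/9/2018), F (5/29/2018), D (6/4/2018), A (8/2/2018), C (11/18/2018).
A is already junior to D, so the subordination agreement changes nothing.

B, E, F, D, A, C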